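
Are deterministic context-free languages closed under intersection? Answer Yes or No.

DCFLs are closed under complement (normalise the DPDA to read all of its input, then flip the verdict). If they were also closed under intersection, De Morgan would make them closed under union; but {aⁿbⁿ : n≥0} and {aⁿb²ⁿ : n≥0} are DCFLs (push the a's; pop one per b, respectively one per two b's) whose union no deterministic PDA accepts: a DPDA for it would have a single run on aⁿb²ⁿ, accepting after the prefix aⁿbⁿ and accepting again after n more b's; an ordinary PDA that simulates it on a's and b's and, at any moment when it is accepting, may switch to reading only a fresh letter c while feeding each c to the simulation as a b, would accept aⁱbʲcᵏ (k≥1) exactly when both aⁱbʲ and aⁱbʲ⁺ᵏ are in the language, i.e. its language intersected with the regular set a*b*c⁺ would be exactly {aⁿbⁿcⁿ : n≥1} — impossible, since context-free languages are closed under intersection with regular sets and {aⁿbⁿcⁿ} is not context-free.

No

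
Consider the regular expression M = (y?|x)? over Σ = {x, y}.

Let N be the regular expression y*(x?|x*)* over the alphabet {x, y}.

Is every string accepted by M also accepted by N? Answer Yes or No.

Converting the expression M to a DFA (subset construction, then merging equivalent states) gives the minimal DFA with states {m0, m1, m2}, start state m0, accepting states {m0, m1} and transitions m0: x→m1, y→m1; m1: x→m2, y→m2; m2: x→m2, y→m2.
Converting the expression N to a DFA (subset construction, then merging equivalent states) gives the minimal DFA with states {n0, n1, n2}, start state n0, accepting states {n0, n1} and transitions n0: x→n1, y→n0; n1: x→n1, y→n2; n2: x→n2, y→n2.
Exploring the product automaton M × N from the start pair (m0, n0), following both machines on each input symbol, reaches 6 state pairs: (m0, n0), (m1, n1), (m1, n0), (m2, n1), (m2, n2), (m2, n0).
M accepts in {m0, m1} and N accepts in {n0, n1}. The reachable pairs whose M-component is accepting are (m0, n0), (m1, n1), (m1, n0); in each of them the N-component is accepting too, so the product for L(M) \ L(N) (M-component accepting, N-component rejecting) has no reachable accepting pair and the difference is empty.
Hence every string in L(M) is also in L(N).

Yes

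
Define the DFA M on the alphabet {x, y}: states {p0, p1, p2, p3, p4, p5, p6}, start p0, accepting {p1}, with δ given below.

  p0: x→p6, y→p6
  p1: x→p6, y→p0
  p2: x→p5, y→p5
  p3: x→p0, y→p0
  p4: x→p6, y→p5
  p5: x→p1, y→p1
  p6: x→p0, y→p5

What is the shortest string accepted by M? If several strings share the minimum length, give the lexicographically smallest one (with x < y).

xyx

A breadth-first search from p0 reaches an accepting state first via the path p0 → p6 → p5 → p1 on input xyx.
No string of length < 3 is accepted (BFS exhausts all shorter strings without reaching an accepting state), and xyx is the lexicographically least accepting string of length 3.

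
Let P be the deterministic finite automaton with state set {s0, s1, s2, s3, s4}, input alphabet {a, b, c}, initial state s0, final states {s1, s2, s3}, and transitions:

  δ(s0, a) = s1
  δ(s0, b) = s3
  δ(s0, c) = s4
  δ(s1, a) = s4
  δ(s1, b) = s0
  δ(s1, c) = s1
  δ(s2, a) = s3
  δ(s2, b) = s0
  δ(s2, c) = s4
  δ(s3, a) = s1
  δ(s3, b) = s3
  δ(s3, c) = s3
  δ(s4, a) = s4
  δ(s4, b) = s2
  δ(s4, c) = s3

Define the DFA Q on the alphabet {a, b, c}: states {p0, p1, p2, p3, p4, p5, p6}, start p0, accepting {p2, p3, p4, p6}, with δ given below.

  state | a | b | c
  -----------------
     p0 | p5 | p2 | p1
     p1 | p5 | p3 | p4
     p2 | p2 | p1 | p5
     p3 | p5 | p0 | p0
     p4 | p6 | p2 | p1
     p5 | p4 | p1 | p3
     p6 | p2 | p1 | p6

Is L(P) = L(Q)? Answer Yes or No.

No

The string a is accepted by P but rejected by Q.
So L(P) ≠ L(Q).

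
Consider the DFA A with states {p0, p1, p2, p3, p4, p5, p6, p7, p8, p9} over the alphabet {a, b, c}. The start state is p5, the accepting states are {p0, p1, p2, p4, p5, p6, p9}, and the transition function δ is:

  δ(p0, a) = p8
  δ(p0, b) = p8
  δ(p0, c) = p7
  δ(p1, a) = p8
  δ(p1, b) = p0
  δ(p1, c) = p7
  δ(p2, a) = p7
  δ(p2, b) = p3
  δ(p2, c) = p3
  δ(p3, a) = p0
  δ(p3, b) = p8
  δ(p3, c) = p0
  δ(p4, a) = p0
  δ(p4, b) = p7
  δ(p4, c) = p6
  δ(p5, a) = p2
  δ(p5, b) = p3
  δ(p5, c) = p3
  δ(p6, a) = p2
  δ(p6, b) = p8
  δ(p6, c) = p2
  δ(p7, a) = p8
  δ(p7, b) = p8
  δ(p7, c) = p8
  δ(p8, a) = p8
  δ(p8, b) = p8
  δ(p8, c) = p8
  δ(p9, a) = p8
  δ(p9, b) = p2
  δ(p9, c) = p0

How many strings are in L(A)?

10

The useful subgraph on states {p0, p2, p3, p5} is acyclic, so L(A) is finite; the longest accepting path visits 4 useful states, giving maximum string length 3.
Counting accepting paths from p5 by length: 1 of length 0, 1 of length 1, 4 of length 2, 4 of length 3. Total 10.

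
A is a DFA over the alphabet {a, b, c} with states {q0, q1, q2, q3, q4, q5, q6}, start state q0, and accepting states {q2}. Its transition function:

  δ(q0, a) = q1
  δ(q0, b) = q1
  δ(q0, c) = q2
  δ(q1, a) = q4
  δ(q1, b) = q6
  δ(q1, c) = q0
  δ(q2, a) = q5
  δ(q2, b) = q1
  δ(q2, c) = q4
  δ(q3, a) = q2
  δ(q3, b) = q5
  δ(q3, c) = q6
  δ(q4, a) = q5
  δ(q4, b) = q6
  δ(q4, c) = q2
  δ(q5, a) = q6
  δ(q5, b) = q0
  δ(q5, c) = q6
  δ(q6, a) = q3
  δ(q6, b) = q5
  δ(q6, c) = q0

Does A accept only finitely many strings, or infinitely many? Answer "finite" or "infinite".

infinite

State q0 is reachable from the start and can reach an accepting state, and it lies on the cycle q0 → q1 → q0.
Traversing that cycle any number of times yields accepted strings of unbounded length, so the language is infinite.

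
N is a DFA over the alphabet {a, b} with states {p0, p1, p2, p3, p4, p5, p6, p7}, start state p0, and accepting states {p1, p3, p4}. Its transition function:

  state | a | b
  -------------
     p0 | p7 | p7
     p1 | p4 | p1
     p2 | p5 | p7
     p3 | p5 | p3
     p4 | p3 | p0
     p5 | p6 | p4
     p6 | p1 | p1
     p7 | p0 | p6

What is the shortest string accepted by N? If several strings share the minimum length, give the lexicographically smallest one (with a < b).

aba

A breadth-first search from p0 reaches an accepting state first via the path p0 → p7 → p6 → p1 on input aba.
No string of length < 3 is accepted (BFS exhausts all shorter strings without reaching an accepting state), and aba is the lexicographically least accepting string of length 3.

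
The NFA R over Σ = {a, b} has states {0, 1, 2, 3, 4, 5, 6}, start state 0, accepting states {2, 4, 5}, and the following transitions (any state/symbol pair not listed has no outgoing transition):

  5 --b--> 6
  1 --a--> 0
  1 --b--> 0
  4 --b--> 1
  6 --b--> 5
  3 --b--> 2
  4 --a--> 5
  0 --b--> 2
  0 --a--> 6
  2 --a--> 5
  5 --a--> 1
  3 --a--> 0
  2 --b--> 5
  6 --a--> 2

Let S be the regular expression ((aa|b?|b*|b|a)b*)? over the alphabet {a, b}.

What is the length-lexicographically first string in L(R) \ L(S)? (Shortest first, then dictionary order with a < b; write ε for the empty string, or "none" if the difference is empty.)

The string ba is accepted by R but not by S.
No shorter string lies in the difference, and ba is the lexicographically first length-2 string in L(R) \ L(S).

ba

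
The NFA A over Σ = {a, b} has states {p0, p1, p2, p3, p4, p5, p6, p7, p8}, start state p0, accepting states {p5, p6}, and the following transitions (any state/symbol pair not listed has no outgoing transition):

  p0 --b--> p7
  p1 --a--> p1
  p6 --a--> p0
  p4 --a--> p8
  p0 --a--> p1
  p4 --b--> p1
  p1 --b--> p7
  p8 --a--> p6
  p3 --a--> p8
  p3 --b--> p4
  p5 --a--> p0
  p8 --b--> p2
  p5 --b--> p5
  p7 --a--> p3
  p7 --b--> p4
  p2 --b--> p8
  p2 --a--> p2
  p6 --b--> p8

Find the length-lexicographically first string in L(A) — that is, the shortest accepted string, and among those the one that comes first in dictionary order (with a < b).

baaa

A breadth-first search from p0 reaches an accepting state first via the path p0 → p7 → p3 → p8 → p6 on input baaa.
No string of length < 4 is accepted (BFS exhausts all shorter strings without reaching an accepting state), and baaa is the lexicographically least accepting string of length 4.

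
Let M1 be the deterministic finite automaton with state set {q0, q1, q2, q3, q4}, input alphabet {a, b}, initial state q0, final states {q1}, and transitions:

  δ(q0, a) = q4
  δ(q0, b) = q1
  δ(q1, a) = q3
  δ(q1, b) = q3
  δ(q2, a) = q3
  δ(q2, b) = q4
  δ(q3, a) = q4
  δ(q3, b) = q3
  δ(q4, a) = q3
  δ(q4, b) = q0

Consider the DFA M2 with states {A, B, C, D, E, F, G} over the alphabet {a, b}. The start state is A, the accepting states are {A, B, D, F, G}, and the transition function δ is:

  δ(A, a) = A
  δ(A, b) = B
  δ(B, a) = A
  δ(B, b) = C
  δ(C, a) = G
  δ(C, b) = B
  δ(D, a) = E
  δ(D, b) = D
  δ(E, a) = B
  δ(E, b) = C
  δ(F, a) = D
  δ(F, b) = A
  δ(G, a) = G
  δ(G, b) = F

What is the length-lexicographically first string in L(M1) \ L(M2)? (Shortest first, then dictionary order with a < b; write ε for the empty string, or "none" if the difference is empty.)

abb

The string abb is accepted by M1 but not by M2.
No shorter string lies in the difference, and abb is the lexicographically first length-3 string in L(M1) \ L(M2).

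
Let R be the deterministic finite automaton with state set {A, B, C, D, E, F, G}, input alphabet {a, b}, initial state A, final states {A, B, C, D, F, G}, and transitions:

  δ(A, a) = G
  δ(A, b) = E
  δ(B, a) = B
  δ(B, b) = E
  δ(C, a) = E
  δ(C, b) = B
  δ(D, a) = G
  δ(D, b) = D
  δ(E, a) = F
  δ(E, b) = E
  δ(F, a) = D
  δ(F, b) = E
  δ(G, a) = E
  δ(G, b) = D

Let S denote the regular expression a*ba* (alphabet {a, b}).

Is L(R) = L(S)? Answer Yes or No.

The empty string ε is accepted by R but rejected by S.
So L(R) ≠ L(S).

No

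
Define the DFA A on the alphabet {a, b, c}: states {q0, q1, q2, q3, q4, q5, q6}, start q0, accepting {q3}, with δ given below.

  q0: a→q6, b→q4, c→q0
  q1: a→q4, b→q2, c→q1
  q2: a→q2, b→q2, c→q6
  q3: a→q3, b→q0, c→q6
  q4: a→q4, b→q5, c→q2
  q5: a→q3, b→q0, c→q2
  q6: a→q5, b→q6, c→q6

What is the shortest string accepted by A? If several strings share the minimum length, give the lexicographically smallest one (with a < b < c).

aaa

A breadth-first search from q0 reaches an accepting state first via the path q0 → q6 → q5 → q3 on input aaa.
No string of length < 3 is accepted (BFS exhausts all shorter strings without reaching an accepting state), and aaa is the lexicographically least accepting string of length 3.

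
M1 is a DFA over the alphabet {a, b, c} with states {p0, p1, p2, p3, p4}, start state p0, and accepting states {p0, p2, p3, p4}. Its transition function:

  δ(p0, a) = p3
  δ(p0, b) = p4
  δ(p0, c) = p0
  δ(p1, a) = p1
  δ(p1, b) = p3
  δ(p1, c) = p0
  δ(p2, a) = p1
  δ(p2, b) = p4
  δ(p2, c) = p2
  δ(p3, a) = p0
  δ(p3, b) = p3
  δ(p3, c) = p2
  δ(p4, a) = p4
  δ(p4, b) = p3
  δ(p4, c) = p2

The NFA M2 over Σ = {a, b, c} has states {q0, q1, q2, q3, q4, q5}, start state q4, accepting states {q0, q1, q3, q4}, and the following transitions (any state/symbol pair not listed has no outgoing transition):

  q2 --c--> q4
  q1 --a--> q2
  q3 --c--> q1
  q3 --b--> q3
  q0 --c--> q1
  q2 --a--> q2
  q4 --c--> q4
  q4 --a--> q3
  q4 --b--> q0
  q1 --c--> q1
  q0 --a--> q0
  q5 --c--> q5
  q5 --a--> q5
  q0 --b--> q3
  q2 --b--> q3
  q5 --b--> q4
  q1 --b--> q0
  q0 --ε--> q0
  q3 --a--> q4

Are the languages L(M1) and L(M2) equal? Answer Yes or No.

Exploring the product automaton M1 × M2 from the start pair (p0, q4), following both machines on each input symbol, reaches 5 state pairs: (p0, q4), (p3, q3), (p4, q0), (p2, q1), (p1, q2).
M1 accepts in {p0, p2, p3, p4} and M2 accepts in {q0, q1, q3, q4}. In every reachable pair the two components are either both accepting — (p0, q4), (p3, q3), (p4, q0), (p2, q1) — or both non-accepting, so no string is accepted by exactly one of the machines: L(M1) \ L(M2) and L(M2) \ L(M1) are both empty.
Hence every string is accepted by M1 iff it is accepted by M2, and the two languages coincide.

Yes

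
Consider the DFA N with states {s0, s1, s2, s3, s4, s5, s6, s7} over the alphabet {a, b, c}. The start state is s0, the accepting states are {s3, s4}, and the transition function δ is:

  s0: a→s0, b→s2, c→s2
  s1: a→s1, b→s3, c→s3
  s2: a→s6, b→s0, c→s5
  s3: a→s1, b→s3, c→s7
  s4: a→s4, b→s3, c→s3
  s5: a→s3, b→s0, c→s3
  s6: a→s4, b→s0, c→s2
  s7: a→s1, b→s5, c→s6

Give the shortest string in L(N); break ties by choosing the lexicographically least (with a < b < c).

baa

A breadth-first search from s0 reaches an accepting state first via the path s0 → s2 → s6 → s4 on input baa.
No string of length < 3 is accepted (BFS exhausts all shorter strings without reaching an accepting state), and baa is the lexicographically least accepting string of length 3.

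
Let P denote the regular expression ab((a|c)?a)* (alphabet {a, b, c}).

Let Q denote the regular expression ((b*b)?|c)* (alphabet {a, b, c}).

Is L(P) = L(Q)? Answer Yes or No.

The string ab is accepted by P but rejected by Q.
So L(P) ≠ L(Q).

No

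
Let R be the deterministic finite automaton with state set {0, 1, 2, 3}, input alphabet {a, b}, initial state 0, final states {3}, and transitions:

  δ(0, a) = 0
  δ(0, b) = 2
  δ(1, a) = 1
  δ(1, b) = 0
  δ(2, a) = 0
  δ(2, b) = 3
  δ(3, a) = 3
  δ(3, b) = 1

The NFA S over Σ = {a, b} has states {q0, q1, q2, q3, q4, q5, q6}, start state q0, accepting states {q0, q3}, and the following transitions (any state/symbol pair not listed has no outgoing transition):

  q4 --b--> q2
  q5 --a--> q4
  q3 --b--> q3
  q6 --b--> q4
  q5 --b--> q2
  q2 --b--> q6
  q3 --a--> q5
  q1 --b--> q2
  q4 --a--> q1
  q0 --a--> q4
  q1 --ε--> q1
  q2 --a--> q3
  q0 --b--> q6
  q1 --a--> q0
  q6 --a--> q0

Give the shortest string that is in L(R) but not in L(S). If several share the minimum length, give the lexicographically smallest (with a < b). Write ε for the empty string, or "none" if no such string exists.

bb

The string bb is accepted by R but not by S.
No shorter string lies in the difference, and bb is the lexicographically first length-2 string in L(R) \ L(S).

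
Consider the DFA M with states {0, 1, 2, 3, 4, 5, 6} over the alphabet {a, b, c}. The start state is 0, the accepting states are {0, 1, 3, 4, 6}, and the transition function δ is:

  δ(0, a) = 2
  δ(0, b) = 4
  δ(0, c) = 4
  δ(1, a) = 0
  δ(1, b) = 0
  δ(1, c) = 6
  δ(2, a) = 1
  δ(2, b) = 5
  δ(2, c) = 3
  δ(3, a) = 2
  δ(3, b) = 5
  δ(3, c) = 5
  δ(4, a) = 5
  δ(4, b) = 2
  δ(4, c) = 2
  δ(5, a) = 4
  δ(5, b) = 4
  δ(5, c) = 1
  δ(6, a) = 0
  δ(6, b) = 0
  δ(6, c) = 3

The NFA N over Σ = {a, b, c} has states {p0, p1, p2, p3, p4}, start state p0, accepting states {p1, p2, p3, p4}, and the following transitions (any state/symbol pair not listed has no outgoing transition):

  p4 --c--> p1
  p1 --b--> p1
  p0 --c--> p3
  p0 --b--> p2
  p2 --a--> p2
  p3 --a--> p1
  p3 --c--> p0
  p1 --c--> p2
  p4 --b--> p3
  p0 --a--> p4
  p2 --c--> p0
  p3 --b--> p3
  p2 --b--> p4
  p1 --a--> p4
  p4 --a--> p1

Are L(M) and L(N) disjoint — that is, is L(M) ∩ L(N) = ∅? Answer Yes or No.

The string b is accepted by both M and N.
Hence L(M) ∩ L(N) ≠ ∅.

No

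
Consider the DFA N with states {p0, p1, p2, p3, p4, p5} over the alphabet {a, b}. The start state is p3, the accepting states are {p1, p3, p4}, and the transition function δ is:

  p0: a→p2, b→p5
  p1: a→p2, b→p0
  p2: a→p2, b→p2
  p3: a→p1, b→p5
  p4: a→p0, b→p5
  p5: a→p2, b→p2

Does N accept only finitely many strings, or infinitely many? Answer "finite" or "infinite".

finite

The useful states (reachable from p3 and able to reach an accepting state) are {p1, p3}.
Restricted to these states the transition graph has no cycle, so every accepting path has bounded length and L is finite.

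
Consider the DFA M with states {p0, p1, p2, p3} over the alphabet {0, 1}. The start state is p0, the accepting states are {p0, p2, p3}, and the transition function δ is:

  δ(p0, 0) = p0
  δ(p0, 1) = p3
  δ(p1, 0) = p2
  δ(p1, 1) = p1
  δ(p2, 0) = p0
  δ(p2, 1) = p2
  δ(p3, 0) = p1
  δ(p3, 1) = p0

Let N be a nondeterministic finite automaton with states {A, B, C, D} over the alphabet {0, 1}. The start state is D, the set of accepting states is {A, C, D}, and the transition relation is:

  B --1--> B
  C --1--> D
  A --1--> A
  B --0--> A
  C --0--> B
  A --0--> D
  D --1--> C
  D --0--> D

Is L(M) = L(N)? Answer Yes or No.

Yes

Exploring the product automaton M × N from the start pair (p0, D), following both machines on each input symbol, reaches 4 state pairs: (p0, D), (p3, C), (p1, B), (p2, A).
M accepts in {p0, p2, p3} and N accepts in {A, C, D}. In every reachable pair the two components are either both accepting — (p0, D), (p3, C), (p2, A) — or both non-accepting, so no string is accepted by exactly one of the machines: L(M) \ L(N) and L(N) \ L(M) are both empty.
Hence every string is accepted by M iff it is accepted by N, and the two languages coincide.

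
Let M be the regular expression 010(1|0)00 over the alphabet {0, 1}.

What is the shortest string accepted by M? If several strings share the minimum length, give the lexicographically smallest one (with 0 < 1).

010000

By inspection of the expression, no string of length less than 6 matches, and 010000 is the lexicographically first match of length 6.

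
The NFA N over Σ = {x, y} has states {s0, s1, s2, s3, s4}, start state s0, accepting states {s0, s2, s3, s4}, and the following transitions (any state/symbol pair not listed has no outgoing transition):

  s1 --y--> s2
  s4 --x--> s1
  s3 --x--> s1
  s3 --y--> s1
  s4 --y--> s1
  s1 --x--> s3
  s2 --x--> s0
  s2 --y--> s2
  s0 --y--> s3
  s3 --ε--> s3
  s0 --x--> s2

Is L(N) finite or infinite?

infinite

State s0 is reachable from the start and can reach an accepting state, and it lies on the cycle s0 → s2 → s0.
Traversing that cycle any number of times yields accepted strings of unbounded length, so the language is infinite.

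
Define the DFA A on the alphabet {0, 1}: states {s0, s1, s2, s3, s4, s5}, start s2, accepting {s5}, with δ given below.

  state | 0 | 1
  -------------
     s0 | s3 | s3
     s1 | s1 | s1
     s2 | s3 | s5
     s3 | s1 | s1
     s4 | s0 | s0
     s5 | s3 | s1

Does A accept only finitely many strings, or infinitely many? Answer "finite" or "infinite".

The useful states (reachable from s2 and able to reach an accepting state) are {s2, s5}.
Restricted to these states the transition graph has no cycle, so every accepting path has bounded length and L is finite.

finite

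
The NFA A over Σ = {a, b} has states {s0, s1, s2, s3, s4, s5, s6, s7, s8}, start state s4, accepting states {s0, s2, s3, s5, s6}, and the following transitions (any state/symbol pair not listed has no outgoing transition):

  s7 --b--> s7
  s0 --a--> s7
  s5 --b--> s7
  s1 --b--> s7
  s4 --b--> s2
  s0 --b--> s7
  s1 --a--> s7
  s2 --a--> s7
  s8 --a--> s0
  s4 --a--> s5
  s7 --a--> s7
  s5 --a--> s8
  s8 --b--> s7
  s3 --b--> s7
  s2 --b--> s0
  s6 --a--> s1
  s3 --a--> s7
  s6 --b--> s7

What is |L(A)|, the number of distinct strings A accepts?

4

The useful subgraph on states {s0, s2, s4, s5, s8} is acyclic, so L(A) is finite; the longest accepting path visits 4 useful states, giving maximum string length 3.
Counting accepting paths from s4 by length: 2 of length 1, 1 of length 2, 1 of length 3. Total 4.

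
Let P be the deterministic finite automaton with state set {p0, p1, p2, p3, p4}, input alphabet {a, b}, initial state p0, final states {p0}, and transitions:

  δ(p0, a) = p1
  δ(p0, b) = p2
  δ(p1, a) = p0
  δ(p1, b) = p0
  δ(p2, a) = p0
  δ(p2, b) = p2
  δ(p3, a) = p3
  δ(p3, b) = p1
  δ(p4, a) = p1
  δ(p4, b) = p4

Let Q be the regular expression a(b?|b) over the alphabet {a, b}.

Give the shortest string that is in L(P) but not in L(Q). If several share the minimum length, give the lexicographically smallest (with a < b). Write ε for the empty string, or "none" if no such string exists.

The empty string ε is accepted by P but not by Q.
Since ε is the unique shortest string, it is the required witness.

ε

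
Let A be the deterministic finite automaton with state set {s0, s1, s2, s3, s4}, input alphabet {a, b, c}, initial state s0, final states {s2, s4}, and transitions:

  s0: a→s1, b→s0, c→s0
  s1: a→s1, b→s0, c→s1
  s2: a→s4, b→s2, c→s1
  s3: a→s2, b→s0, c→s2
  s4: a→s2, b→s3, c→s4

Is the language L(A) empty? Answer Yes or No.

Yes

The states reachable from the start state are {s0, s1}.
None of the accepting states {s2, s4} is reachable, so no string is accepted and L(A) = ∅.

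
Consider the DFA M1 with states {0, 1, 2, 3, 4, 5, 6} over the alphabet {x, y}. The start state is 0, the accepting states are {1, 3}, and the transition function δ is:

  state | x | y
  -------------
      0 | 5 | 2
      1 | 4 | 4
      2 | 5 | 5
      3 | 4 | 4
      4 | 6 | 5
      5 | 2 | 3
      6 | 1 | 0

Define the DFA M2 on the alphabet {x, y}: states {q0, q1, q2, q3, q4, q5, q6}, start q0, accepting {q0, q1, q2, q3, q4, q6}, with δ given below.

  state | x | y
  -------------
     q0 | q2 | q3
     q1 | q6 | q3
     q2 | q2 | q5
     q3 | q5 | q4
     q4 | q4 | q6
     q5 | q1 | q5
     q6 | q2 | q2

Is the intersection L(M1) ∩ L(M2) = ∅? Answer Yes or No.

The string yyy is accepted by both M1 and M2.
Hence L(M1) ∩ L(M2) ≠ ∅.

No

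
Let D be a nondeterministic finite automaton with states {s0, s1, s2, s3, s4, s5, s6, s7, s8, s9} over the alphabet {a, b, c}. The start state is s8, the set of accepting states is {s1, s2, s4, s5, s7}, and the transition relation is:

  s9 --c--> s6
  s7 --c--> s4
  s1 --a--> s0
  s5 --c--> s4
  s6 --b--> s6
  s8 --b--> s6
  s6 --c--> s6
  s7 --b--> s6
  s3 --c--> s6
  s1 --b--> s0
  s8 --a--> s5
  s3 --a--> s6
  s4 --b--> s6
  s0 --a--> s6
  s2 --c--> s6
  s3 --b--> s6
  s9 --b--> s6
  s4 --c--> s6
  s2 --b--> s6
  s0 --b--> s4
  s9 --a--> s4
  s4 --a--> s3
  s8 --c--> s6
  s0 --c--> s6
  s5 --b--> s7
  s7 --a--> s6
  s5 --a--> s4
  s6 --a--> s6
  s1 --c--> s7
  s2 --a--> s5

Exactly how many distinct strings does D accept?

The useful subgraph on states {s4, s5, s7, s8} is acyclic, so L(D) is finite; the longest accepting path visits 4 useful states, giving maximum string length 3.
Counting accepting paths from s8 by length: 1 of length 1, 3 of length 2, 1 of length 3. Total 5.

5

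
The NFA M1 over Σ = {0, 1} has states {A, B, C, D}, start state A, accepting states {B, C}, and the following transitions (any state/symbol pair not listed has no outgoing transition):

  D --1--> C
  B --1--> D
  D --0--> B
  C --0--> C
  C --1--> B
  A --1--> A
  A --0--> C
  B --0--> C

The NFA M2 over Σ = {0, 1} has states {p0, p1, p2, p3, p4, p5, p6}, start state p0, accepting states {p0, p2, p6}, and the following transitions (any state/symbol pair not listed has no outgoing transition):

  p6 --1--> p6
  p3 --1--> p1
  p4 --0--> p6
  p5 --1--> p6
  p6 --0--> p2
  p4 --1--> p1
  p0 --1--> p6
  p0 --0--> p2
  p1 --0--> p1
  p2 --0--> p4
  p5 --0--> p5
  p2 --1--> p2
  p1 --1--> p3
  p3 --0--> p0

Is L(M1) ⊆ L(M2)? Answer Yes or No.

No

The string 00 is in L(M1) but not in L(M2).
So L(M1) ⊄ L(M2).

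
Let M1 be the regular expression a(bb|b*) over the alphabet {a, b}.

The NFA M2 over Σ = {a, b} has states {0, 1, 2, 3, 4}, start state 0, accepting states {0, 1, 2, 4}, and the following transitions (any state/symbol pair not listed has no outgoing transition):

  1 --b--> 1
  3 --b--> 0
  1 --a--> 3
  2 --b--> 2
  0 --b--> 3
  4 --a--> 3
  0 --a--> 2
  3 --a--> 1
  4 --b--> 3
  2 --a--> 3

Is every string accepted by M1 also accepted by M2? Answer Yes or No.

Yes

Converting the expression M1 to a DFA (subset construction, then merging equivalent states) gives the minimal DFA with states {r0, r1, r2}, start state r0, accepting states {r1} and transitions r0: a→r1, b→r2; r1: a→r2, b→r1; r2: a→r2, b→r2.
Exploring the product automaton M1 × M2 from the start pair (r0, 0), following both machines on each input symbol, reaches 6 state pairs: (r0, 0), (r1, 2), (r2, 3), (r2, 1), (r2, 0), (r2, 2).
M1 accepts in {r1} and M2 accepts in {0, 1, 2, 4}. The reachable pairs whose M1-component is accepting are (r1, 2); in each of them the M2-component is accepting too, so the product for L(M1) \ L(M2) (M1-component accepting, M2-component rejecting) has no reachable accepting pair and the difference is empty.
Hence every string in L(M1) is also in L(M2).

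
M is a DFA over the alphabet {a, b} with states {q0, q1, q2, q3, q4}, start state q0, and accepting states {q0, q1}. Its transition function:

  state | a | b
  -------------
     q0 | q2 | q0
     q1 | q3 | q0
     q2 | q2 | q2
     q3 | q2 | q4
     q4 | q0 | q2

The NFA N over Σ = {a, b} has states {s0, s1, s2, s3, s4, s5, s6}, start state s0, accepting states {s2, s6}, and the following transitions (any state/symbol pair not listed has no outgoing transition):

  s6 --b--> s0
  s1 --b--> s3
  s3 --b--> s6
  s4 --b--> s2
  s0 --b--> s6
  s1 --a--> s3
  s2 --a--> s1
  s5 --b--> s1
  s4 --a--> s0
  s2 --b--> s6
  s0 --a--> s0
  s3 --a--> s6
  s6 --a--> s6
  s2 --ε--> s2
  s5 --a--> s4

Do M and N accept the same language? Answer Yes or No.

The empty string ε is accepted by M but rejected by N.
So L(M) ≠ L(N).

No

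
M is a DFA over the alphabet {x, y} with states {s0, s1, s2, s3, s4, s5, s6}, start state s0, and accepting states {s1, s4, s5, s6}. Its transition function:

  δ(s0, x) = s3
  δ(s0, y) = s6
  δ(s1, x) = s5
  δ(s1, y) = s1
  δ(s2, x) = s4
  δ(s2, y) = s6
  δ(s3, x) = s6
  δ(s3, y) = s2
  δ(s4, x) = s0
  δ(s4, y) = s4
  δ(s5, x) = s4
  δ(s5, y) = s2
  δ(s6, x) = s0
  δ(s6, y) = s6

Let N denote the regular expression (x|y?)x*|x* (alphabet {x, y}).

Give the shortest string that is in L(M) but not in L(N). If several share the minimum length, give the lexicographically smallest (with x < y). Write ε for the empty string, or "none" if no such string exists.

yy

The string yy is accepted by M but not by N.
No shorter string lies in the difference, and yy is the lexicographically first length-2 string in L(M) \ L(N).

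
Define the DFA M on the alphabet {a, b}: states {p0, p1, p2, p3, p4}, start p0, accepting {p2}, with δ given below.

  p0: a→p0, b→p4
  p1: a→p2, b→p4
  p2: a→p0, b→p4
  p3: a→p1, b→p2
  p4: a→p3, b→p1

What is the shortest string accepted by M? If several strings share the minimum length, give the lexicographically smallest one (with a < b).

A breadth-first search from p0 reaches an accepting state first via the path p0 → p4 → p3 → p2 on input bab.
No string of length < 3 is accepted (BFS exhausts all shorter strings without reaching an accepting state), and bab is the lexicographically least accepting string of length 3.

bab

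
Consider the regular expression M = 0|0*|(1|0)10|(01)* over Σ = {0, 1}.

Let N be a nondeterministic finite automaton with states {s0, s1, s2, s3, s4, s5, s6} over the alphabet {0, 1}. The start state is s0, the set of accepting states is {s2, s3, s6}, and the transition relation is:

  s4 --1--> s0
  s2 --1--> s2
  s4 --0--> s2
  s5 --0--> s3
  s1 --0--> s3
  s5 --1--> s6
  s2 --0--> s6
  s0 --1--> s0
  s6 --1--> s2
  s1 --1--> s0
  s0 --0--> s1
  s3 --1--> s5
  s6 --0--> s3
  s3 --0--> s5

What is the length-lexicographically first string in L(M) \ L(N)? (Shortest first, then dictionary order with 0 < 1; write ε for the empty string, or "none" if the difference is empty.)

ε

The empty string ε is accepted by M but not by N.
Since ε is the unique shortest string, it is the required witness.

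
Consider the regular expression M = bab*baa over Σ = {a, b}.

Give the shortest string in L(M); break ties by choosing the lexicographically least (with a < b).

By inspection of the expression, no string of length less than 5 matches, and babaa is the lexicographically first match of length 5.

babaa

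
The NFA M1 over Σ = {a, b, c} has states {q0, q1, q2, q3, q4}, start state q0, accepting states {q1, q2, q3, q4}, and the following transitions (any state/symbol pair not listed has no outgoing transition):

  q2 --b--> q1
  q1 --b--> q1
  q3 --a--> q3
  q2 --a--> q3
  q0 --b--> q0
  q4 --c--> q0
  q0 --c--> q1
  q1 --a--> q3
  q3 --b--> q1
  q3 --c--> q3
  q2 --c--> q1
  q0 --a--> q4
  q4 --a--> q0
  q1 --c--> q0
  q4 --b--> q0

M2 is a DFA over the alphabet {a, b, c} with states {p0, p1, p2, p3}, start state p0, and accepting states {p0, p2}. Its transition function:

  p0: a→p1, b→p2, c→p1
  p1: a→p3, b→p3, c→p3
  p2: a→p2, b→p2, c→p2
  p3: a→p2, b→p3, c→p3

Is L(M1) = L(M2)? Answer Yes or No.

The string a is accepted by M1 but rejected by M2.
So L(M1) ≠ L(M2).

No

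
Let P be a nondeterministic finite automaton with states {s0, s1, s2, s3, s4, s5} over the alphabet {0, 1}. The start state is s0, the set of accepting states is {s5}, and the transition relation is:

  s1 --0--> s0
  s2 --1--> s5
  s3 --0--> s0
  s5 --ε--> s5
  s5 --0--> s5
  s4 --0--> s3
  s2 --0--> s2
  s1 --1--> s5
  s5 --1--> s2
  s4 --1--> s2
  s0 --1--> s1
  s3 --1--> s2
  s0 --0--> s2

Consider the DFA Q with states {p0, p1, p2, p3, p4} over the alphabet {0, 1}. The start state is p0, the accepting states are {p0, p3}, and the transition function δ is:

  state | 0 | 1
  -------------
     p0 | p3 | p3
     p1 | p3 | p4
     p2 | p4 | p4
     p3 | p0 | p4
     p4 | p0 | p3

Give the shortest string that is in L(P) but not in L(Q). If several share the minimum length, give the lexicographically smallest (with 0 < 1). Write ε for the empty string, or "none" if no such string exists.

01

The string 01 is accepted by P but not by Q.
No shorter string lies in the difference, and 01 is the lexicographically first length-2 string in L(P) \ L(Q).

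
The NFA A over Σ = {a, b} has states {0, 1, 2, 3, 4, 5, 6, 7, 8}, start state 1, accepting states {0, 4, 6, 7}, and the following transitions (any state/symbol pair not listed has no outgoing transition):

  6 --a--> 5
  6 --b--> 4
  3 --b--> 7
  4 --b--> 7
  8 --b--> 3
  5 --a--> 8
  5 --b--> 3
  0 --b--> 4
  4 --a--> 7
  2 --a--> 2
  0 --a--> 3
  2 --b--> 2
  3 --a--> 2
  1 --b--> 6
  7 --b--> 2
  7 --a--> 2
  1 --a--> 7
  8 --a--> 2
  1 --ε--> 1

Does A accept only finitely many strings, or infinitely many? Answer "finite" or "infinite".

The useful states (reachable from 1 and able to reach an accepting state) are {1, 3, 4, 5, 6, 7, 8}.
Restricted to these states the transition graph has no cycle, so every accepting path has bounded length and L is finite.

finite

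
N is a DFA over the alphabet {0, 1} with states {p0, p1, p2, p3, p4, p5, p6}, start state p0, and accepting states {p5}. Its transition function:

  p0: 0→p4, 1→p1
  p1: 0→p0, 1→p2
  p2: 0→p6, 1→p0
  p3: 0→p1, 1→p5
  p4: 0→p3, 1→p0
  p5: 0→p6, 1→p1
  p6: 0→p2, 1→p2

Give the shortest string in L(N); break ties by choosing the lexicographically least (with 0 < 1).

001

A breadth-first search from p0 reaches an accepting state first via the path p0 → p4 → p3 → p5 on input 001.
No string of length < 3 is accepted (BFS exhausts all shorter strings without reaching an accepting state), and 001 is the lexicographically least accepting string of length 3.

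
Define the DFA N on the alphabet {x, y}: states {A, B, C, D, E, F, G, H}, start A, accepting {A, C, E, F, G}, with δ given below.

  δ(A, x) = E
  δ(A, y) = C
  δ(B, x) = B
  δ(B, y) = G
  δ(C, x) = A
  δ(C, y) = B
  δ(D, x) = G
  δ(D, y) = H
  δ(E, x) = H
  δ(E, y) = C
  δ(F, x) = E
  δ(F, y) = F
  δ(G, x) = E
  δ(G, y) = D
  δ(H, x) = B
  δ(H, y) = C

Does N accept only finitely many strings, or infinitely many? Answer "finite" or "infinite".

infinite

State A is reachable from the start and can reach an accepting state, and it lies on the cycle A → C → A.
Traversing that cycle any number of times yields accepted strings of unbounded length, so the language is infinite.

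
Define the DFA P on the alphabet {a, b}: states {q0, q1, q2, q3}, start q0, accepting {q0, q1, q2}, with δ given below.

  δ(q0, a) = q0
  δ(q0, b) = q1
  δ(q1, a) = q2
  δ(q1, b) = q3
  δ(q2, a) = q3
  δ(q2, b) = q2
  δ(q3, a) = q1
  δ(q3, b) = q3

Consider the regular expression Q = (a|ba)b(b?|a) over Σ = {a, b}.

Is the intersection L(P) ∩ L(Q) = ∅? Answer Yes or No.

No

The string ab is accepted by both P and Q.
Hence L(P) ∩ L(Q) ≠ ∅.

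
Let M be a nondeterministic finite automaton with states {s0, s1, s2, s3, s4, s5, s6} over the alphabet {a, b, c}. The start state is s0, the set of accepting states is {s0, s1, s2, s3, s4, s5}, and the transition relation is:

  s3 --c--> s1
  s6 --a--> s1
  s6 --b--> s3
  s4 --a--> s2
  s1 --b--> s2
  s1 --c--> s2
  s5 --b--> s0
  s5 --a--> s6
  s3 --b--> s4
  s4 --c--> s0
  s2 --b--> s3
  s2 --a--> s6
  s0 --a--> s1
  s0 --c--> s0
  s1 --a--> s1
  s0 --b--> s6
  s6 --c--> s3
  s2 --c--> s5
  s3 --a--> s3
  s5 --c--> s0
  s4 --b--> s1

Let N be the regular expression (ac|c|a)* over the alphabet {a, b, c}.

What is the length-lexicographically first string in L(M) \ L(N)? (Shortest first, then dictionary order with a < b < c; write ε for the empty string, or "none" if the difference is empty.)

ab

The string ab is accepted by M but not by N.
No shorter string lies in the difference, and ab is the lexicographically first length-2 string in L(M) \ L(N).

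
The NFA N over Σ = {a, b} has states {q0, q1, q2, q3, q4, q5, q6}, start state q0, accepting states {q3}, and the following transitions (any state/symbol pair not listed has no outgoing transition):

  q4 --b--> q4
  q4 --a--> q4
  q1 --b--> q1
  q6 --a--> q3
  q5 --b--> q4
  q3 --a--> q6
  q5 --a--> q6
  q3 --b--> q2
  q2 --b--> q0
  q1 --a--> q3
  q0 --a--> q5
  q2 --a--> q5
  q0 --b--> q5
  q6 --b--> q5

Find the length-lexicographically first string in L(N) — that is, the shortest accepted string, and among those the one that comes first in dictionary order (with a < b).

aaa

A breadth-first search from q0 reaches an accepting state first via the path q0 → q5 → q6 → q3 on input aaa.
No string of length < 3 is accepted (BFS exhausts all shorter strings without reaching an accepting state), and aaa is the lexicographically least accepting string of length 3.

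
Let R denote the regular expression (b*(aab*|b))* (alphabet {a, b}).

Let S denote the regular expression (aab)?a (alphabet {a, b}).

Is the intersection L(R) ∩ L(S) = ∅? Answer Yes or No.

Yes

Converting the expression R to a DFA (subset construction, then merging equivalent states) gives the minimal DFA with states {r0, r1, r2}, start state r0, accepting states {r0} and transitions r0: a→r1, b→r0; r1: a→r0, b→r2; r2: a→r2, b→r2.
Converting the expression S to a DFA (subset construction, then merging equivalent states) gives the minimal DFA with states {s0, s1, s2, s3, s4, s5}, start state s0, accepting states {s1, s5} and transitions s0: a→s1, b→s2; s1: a→s3, b→s2; s2: a→s2, b→s2; s3: a→s2, b→s4; s4: a→s5, b→s2; s5: a→s2, b→s2.
Exploring the product automaton R × S from the start pair (r0, s0), following both machines on each input symbol, reaches 8 state pairs: (r0, s0), (r1, s1), (r0, s2), (r0, s3), (r2, s2), (r1, s2), (r0, s4), (r1, s5).
R accepts in {r0} and S accepts in {s1, s5}; no reachable pair has both components accepting, so no string drives both machines to acceptance simultaneously and L(R) ∩ L(S) = ∅.
So no string is accepted by both, and the intersection is empty.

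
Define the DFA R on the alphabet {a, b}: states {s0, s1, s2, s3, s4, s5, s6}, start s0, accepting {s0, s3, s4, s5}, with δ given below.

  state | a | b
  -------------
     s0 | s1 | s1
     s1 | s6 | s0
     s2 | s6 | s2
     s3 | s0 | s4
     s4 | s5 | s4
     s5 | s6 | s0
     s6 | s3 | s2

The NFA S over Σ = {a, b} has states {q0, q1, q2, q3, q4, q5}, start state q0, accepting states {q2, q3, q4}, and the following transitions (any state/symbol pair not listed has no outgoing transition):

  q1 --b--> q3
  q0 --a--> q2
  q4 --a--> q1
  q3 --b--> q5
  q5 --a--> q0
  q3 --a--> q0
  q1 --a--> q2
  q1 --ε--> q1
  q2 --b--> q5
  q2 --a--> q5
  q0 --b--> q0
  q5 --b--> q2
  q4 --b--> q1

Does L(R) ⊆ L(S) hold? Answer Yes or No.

No

The empty string ε is in L(R) but not in L(S).
So L(R) ⊄ L(S).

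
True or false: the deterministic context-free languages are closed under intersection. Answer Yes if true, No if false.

No

DCFLs are closed under complement (normalise the DPDA to read all of its input, then flip the verdict). If they were also closed under intersection, De Morgan would make them closed under union; but {aⁿbⁿ : n≥0} and {aⁿb²ⁿ : n≥0} are DCFLs (push the a's; pop one per b, respectively one per two b's) whose union no deterministic PDA accepts: a DPDA for it would have a single run on aⁿb²ⁿ, accepting after the prefix aⁿbⁿ and accepting again after n more b's; an ordinary PDA that simulates it on a's and b's and, at any moment when it is accepting, may switch to reading only a fresh letter c while feeding each c to the simulation as a b, would accept aⁱbʲcᵏ (k≥1) exactly when both aⁱbʲ and aⁱbʲ⁺ᵏ are in the language, i.e. its language intersected with the regular set a*b*c⁺ would be exactly {aⁿbⁿcⁿ : n≥1} — impossible, since context-free languages are closed under intersection with regular sets and {aⁿbⁿcⁿ} is not context-free.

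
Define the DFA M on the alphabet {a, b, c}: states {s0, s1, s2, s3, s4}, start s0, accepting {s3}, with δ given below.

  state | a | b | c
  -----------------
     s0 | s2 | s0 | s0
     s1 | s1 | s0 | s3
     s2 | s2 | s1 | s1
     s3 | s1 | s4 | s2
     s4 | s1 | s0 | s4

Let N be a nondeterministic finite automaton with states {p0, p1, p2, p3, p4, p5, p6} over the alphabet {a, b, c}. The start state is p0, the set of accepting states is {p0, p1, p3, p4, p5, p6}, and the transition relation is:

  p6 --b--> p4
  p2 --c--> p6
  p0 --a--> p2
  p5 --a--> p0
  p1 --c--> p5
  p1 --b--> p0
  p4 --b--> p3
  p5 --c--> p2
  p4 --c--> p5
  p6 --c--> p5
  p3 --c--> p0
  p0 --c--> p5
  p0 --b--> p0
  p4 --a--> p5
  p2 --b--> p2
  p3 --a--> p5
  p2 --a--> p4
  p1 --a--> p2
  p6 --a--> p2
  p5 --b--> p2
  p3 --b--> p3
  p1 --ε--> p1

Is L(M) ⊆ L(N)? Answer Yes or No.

No

The string aacc is in L(M) but not in L(N).
So L(M) ⊄ L(N).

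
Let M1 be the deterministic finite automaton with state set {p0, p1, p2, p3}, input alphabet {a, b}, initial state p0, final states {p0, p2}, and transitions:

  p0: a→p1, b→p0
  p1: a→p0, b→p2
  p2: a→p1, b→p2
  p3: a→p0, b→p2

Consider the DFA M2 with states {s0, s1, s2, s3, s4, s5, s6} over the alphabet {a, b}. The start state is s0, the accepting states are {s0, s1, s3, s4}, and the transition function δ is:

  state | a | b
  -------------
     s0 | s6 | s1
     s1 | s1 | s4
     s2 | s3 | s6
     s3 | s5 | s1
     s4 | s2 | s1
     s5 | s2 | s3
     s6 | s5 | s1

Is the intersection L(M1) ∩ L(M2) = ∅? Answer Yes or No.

No

The empty string ε is accepted by both M1 and M2.
Hence L(M1) ∩ L(M2) ≠ ∅.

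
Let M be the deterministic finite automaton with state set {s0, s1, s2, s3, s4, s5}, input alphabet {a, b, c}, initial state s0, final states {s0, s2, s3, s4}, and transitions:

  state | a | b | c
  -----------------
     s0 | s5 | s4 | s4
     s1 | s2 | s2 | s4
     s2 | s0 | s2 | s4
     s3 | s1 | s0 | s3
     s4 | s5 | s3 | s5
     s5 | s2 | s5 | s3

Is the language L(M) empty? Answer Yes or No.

No

The empty string ε is accepted: the run s0 ends in the accepting state s0.
Since at least one string is accepted, L(M) is not empty.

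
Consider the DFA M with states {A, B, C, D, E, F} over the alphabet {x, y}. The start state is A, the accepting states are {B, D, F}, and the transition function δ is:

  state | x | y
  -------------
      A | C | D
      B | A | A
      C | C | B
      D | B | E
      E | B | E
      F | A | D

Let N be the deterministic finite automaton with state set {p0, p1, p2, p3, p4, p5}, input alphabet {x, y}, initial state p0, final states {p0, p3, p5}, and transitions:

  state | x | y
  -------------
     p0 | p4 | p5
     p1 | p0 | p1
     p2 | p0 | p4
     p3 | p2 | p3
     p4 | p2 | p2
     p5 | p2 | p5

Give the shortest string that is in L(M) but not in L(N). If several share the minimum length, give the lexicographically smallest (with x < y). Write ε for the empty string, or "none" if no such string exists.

xy

The string xy is accepted by M but not by N.
No shorter string lies in the difference, and xy is the lexicographically first length-2 string in L(M) \ L(N).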